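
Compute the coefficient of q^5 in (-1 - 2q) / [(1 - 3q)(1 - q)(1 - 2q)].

Partial fractions give a closed form: a_n = (-15/2)·3^n + (-3/2)·1^n + (8)·2^n.
At n = 5: a_5 = -1568.

-1568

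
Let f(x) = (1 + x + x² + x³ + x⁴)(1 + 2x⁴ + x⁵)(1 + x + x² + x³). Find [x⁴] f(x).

(1 + x + x² + x³ + x⁴) has coefficients 1,1,1,1,1 for degrees 0…4.
(1 + 2x⁴ + x⁵) has coefficients 1,0,0,0,2 for degrees 0…4.
Finally multiplying by (1 + x + x² + x³), the product of all factors after the first has coefficients 1,1,1,1,2 for degrees 0…4.
[x⁴] = 1·2 + 1·1 + 1·1 + 1·1 + 1·1 = 6.

6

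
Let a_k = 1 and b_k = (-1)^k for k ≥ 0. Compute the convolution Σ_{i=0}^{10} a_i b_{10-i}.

This is [x^10] in the product of the two ordinary generating functions.
Σ = 1·1 + 1·(-1) + 1·1 + 1·(-1) + 1·1 + 1·(-1) + 1·1 + 1·(-1) + 1·1 + 1·(-1) + 1·1 = 1.

1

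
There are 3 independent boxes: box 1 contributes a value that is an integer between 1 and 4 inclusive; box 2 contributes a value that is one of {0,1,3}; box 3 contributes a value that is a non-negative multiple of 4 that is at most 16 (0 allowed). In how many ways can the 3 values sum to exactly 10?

The generating function for the choices is (z + z^2 + z^3 + z^4)·(1 + z + z^3)·(1 + z^4 + z^8 + z^12 + z^16); the count is [z^10].
(z + z^2 + z^3 + z^4) has coefficients 0,1,1,1,1 for degrees 0…4.
(1 + z + z^3) has coefficients 1,1,0,1,0,0,0,0,0,0,0 for degrees 0…10.
Finally multiplying by (1 + z^4 + z^8 + z^12 + z^16), the product of all factors after the first has coefficients 1,1,0,1,1,1,0,1,1,1,0 for degrees 0…10.
[z^10] = 1·1 + 1·1 + 1·1 + 1·0 = 3.

3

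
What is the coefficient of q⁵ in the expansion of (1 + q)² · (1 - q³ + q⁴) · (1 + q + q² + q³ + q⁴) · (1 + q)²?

(1 + q)² has coefficients 1,2,1 for degrees 0…2.
(1 - q³ + q⁴) has coefficients 1,0,0,-1,1,0 for degrees 0…5.
Multiplying by (1 + q + q² + q³ + q⁴) gives running coefficients 1,1,1,0,1,0 for degrees 0…5.
Finally multiplying by (1 + q)², the product of all factors after the first has coefficients 1,3,4,3,2,2 for degrees 0…5.
[q⁵] = 1·2 + 2·2 + 1·3 = 9.

9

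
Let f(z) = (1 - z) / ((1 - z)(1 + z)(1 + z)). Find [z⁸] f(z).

9

The denominator gives the recurrence a_n = −a_(n−1) + a_(n−2) + a_(n−3) for n ≥ 3; the numerator fixes a_0 = 1, a_1 = -2, a_2 = 3.
Iterating: 1, -2, 3, -4, 5, -6, 7, -8, 9, so a_8 = 9.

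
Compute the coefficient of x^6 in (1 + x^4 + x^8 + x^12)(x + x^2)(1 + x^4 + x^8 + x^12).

2

(1 + x^4 + x^8 + x^12) has coefficients 1,0,0,0,1,0,0 for degrees 0…6.
(x + x^2) has coefficients 0,1,1,0,0,0,0 for degrees 0…6.
Finally multiplying by (1 + x^4 + x^8 + x^12), the product of all factors after the first has coefficients 0,1,1,0,0,1,1 for degrees 0…6.
[x^6] = 1·1 + 1·1 = 2.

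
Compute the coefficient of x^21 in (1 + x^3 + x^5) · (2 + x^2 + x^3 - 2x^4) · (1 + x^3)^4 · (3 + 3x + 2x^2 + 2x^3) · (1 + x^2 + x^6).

(1 + x^3 + x^5) has coefficients 1,0,0,1,0,1 for degrees 0…5.
(2 + x^2 + x^3 - 2x^4) has coefficients 2,0,1,1,-2,0,0,0,0,0,0,0,0,0,0,0,0,0,0,0,0,0 for degrees 0…21.
Multiplying by (1 + x^3)^4 gives running coefficients 2,0,1,9,-2,4,16,-8,6,14,-12,4,6,-8,1,1,-2,0,0,0,0,0 for degrees 0…21.
Multiplying by (3 + 3x + 2x^2 + 2x^3) gives running coefficients 6,6,7,34,23,26,74,28,34,76,2,16,34,-22,-1,2,-17,-2,-2,-4,0,0 for degrees 0…21.
Finally multiplying by (1 + x^2 + x^6), the product of all factors after the first has coefficients 6,6,13,40,30,60,103,60,115,138,59,118,110,22,67,56,-16,16,15,-28,-3,-2 for degrees 0…21.
[x^21] = 1·(-2) + 1·15 + 1·(-16) = -3.

-3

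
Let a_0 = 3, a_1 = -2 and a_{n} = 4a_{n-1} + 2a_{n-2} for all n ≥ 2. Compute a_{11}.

The ordinary generating function has denominator 1 - 4q - 2q^2.
Iterating the recurrence: a_0,…,a_{11} = 3, -2, -2, -12, -52, -232, -1032, -4592, -20432, -90912, -404512, -1799872.

-1799872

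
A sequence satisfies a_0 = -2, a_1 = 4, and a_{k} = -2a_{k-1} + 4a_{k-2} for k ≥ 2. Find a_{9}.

56320

The ordinary generating function has denominator 1 + 2x - 4x^2.
Iterating the recurrence: a_0,…,a_{9} = -2, 4, -16, 48, -160, 512, -1664, 5376, -17408, 56320.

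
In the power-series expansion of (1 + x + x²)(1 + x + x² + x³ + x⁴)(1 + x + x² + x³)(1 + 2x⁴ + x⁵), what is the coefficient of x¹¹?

21

(1 + x + x²) has coefficients 1,1,1 for degrees 0…2.
(1 + x + x² + x³ + x⁴) has coefficients 1,1,1,1,1,0,0,0,0,0,0,0 for degrees 0…11.
Multiplying by (1 + x + x² + x³) gives running coefficients 1,2,3,4,4,3,2,1,0,0,0,0 for degrees 0…11.
Finally multiplying by (1 + 2x⁴ + x⁵), the product of all factors after the first has coefficients 1,2,3,4,6,8,10,12,12,10,7,4 for degrees 0…11.
[x¹¹] = 1·4 + 1·7 + 1·10 = 21.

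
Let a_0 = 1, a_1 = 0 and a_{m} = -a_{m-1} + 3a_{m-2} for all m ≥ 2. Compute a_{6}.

57

The ordinary generating function has denominator 1 + q - 3q^2.
Iterating the recurrence: a_0,…,a_{6} = 1, 0, 3, -3, 12, -21, 57.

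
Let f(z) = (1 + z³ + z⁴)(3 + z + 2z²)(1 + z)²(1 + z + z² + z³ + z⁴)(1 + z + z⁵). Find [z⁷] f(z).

(1 + z³ + z⁴) has coefficients 1,0,0,1,1 for degrees 0…4.
(3 + z + 2z²) has coefficients 3,1,2,0,0,0,0,0 for degrees 0…7.
Multiplying by (1 + z)² gives running coefficients 3,7,7,5,2,0,0,0 for degrees 0…7.
Multiplying by (1 + z + z² + z³ + z⁴) gives running coefficients 3,10,17,22,24,21,14,7 for degrees 0…7.
Finally multiplying by (1 + z + z⁵), the product of all factors after the first has coefficients 3,13,27,39,46,48,45,38 for degrees 0…7.
[z⁷] = 1·38 + 1·46 + 1·39 = 123.

123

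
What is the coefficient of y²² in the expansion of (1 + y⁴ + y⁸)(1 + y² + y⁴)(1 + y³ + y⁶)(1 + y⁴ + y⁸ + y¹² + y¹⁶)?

(1 + y⁴ + y⁸) has coefficients 1,0,0,0,1,0,0,0,1 for degrees 0…8.
(1 + y² + y⁴) has coefficients 1,0,1,0,1,0,0,0,0,0,0,0,0,0,0,0,0,0,0,0,0,0,0 for degrees 0…22.
Multiplying by (1 + y³ + y⁶) gives running coefficients 1,0,1,1,1,1,1,1,1,0,1,0,0,0,0,0,0,0,0,0,0,0,0 for degrees 0…22.
Finally multiplying by (1 + y⁴ + y⁸ + y¹² + y¹⁶), the product of all factors after the first has coefficients 1,0,1,1,2,1,2,2,3,1,3,2,3,1,3,2,3,1,3,2,2,1,2 for degrees 0…22.
[y²²] = 1·2 + 1·3 + 1·3 = 8.

8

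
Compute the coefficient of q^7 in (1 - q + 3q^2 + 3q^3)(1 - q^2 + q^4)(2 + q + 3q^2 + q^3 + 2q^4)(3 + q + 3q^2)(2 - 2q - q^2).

-69

(1 - q + 3q^2 + 3q^3) has coefficients 1,-1,3,3 for degrees 0…3.
(1 - q^2 + q^4) has coefficients 1,0,-1,0,1,0,0,0 for degrees 0…7.
Multiplying by (2 + q + 3q^2 + q^3 + 2q^4) gives running coefficients 2,1,1,0,1,0,1,1 for degrees 0…7.
Multiplying by (3 + q + 3q^2) gives running coefficients 6,5,10,4,6,1,6,4 for degrees 0…7.
Finally multiplying by (2 - 2q - q^2), the product of all factors after the first has coefficients 12,-2,4,-17,-6,-14,4,-5 for degrees 0…7.
[q^7] = 1·(-5) − 1·4 + 3·(-14) + 3·(-6) = -69.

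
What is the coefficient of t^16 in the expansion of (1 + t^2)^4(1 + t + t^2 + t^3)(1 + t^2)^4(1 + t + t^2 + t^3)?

165

(1 + t^2)^4 has coefficients 1,0,4,0,6,0,4,0,1 for degrees 0…8.
(1 + t + t^2 + t^3) has coefficients 1,1,1,1,0,0,0,0,0,0,0,0,0,0,0,0,0 for degrees 0…16.
Multiplying by (1 + t^2)^4 gives running coefficients 1,1,5,5,10,10,10,10,5,5,1,1,0,0,0,0,0 for degrees 0…16.
Finally multiplying by (1 + t + t^2 + t^3), the product of all factors after the first has coefficients 1,2,7,12,21,30,35,40,35,30,21,12,7,2,1,0,0 for degrees 0…16.
[t^16] = 1·0 + 4·1 + 6·7 + 4·21 + 1·35 = 165.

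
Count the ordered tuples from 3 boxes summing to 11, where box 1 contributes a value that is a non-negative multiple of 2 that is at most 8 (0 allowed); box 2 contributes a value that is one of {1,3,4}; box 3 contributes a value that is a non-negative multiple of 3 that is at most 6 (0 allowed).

4

The generating function for the choices is (1 + x² + x⁴ + x⁶ + x⁸)·(x + x³ + x⁴)·(1 + x³ + x⁶); the count is [x¹¹].
(1 + x² + x⁴ + x⁶ + x⁸) has coefficients 1,0,1,0,1,0,1,0,1 for degrees 0…8.
(x + x³ + x⁴) has coefficients 0,1,0,1,1,0,0,0,0,0,0,0 for degrees 0…11.
Finally multiplying by (1 + x³ + x⁶), the product of all factors after the first has coefficients 0,1,0,1,2,0,1,2,0,1,1,0 for degrees 0…11.
[x¹¹] = 1·0 + 1·1 + 1·2 + 1·0 + 1·1 = 4.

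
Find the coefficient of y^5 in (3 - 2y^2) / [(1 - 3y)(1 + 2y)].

The denominator gives the recurrence a_n = a_(n−1) + 6a_(n−2) for n ≥ 3; the numerator fixes a_0 = 3, a_1 = 3, a_2 = 19.
Iterating: 3, 3, 19, 37, 151, 373, so a_5 = 373.

373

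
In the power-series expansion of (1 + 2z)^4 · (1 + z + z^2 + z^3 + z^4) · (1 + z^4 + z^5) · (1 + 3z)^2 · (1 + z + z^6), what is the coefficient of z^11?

6224

(1 + 2z)^4 has coefficients 1,8,24,32,16 for degrees 0…4.
(1 + z + z^2 + z^3 + z^4) has coefficients 1,1,1,1,1,0,0,0,0,0,0,0 for degrees 0…11.
Multiplying by (1 + z^4 + z^5) gives running coefficients 1,1,1,1,2,2,2,2,2,1,0,0 for degrees 0…11.
Multiplying by (1 + 3z)^2 gives running coefficients 1,7,16,16,17,23,32,32,32,31,24,9 for degrees 0…11.
Finally multiplying by (1 + z + z^6), the product of all factors after the first has coefficients 1,8,23,32,33,40,56,71,80,79,72,56 for degrees 0…11.
[z^11] = 1·56 + 8·72 + 24·79 + 32·80 + 16·71 = 6224.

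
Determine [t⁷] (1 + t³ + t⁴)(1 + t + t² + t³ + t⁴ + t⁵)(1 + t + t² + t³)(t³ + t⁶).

9

(1 + t³ + t⁴) has coefficients 1,0,0,1,1 for degrees 0…4.
(1 + t + t² + t³ + t⁴ + t⁵) has coefficients 1,1,1,1,1,1,0,0 for degrees 0…7.
Multiplying by (1 + t + t² + t³) gives running coefficients 1,2,3,4,4,4,3,2 for degrees 0…7.
Finally multiplying by (t³ + t⁶), the product of all factors after the first has coefficients 0,0,0,1,2,3,5,6 for degrees 0…7.
[t⁷] = 1·6 + 1·2 + 1·1 = 9.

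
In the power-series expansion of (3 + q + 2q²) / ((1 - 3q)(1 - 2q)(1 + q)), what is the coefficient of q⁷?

Partial fractions give a closed form: a_n = (8)·3^n + (-16/3)·2^n + (1/3)·(-1)^n.
At n = 7: a_7 = 16813.

16813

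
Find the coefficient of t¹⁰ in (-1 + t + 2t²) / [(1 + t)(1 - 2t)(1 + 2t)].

Partial fractions give a closed form: a_n = (-1)·(-2)^n.
At n = 10: a_10 = -1024.

-1024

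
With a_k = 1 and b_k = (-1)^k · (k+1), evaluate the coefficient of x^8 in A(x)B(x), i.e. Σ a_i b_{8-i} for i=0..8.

This is [x^8] in the product of the two ordinary generating functions.
Σ = 1·9 + 1·(-8) + 1·7 + 1·(-6) + 1·5 + 1·(-4) + 1·3 + 1·(-2) + 1·1 = 5.

5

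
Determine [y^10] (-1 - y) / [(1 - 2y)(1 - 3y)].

-233124

The denominator gives the recurrence a_n = 5a_(n−1) − 6a_(n−2) for n ≥ 2; the numerator fixes a_0 = -1, a_1 = -6.
Iterating: -1, -6, -24, -84, -276, -876, -2724, -8364, -25476, -77196, -233124, so a_10 = -233124.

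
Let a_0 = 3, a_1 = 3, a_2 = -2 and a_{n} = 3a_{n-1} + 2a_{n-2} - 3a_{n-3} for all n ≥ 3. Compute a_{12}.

The ordinary generating function has denominator 1 - 3z - 2z^2 + 3z^3.
Iterating the recurrence: a_0,…,a_{12} = 3, 3, -2, -9, -40, -132, -449, -1491, -4975, -16560, -55157, -183666, -611632.

-611632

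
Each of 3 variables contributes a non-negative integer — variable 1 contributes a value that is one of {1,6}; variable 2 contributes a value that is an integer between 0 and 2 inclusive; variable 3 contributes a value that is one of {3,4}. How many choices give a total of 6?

The generating function for the choices is (q + q^6)·(1 + q + q^2)·(q^3 + q^4); the count is [q^6].
(q + q^6) has coefficients 0,1,0,0,0,0,1 for degrees 0…6.
(1 + q + q^2) has coefficients 1,1,1,0,0,0,0 for degrees 0…6.
Finally multiplying by (q^3 + q^4), the product of all factors after the first has coefficients 0,0,0,1,2,2,1 for degrees 0…6.
[q^6] = 1·2 + 1·0 = 2.

2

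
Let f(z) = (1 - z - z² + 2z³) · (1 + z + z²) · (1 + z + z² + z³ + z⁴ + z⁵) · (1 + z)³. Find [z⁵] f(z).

6

(1 - z - z² + 2z³) has coefficients 1,-1,-1,2 for degrees 0…3.
(1 + z + z²) has coefficients 1,1,1,0,0,0 for degrees 0…5.
Multiplying by (1 + z + z² + z³ + z⁴ + z⁵) gives running coefficients 1,2,3,3,3,3 for degrees 0…5.
Finally multiplying by (1 + z)³, the product of all factors after the first has coefficients 1,5,12,19,23,24 for degrees 0…5.
[z⁵] = 1·24 − 1·23 − 1·19 + 2·12 = 6.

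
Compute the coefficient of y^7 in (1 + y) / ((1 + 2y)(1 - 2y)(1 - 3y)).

5044

Partial fractions give a closed form: a_n = (1/10)·(-2)^n + (-3/2)·2^n + (12/5)·3^n.
At n = 7: a_7 = 5044.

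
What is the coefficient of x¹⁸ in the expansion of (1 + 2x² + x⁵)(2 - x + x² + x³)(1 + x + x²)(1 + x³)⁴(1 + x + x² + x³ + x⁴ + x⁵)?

170

(1 + 2x² + x⁵) has coefficients 1,0,2,0,0,1 for degrees 0…5.
(2 - x + x² + x³) has coefficients 2,-1,1,1,0,0,0,0,0,0,0,0,0,0,0,0,0,0,0 for degrees 0…18.
Multiplying by (1 + x + x²) gives running coefficients 2,1,2,1,2,1,0,0,0,0,0,0,0,0,0,0,0,0,0 for degrees 0…18.
Multiplying by (1 + x³)⁴ gives running coefficients 2,1,2,9,6,9,16,14,16,14,16,14,6,9,6,1,2,1,0 for degrees 0…18.
Finally multiplying by (1 + x + x² + x³ + x⁴ + x⁵), the product of all factors after the first has coefficients 2,3,5,14,20,29,43,56,70,75,85,90,80,75,65,52,38,25,19 for degrees 0…18.
[x¹⁸] = 1·19 + 2·38 + 1·75 = 170.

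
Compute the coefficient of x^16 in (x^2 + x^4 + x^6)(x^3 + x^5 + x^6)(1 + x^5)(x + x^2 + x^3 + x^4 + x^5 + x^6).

10

(x^2 + x^4 + x^6) has coefficients 0,0,1,0,1,0,1 for degrees 0…6.
(x^3 + x^5 + x^6) has coefficients 0,0,0,1,0,1,1,0,0,0,0,0,0,0,0,0,0 for degrees 0…16.
Multiplying by (1 + x^5) gives running coefficients 0,0,0,1,0,1,1,0,1,0,1,1,0,0,0,0,0 for degrees 0…16.
Finally multiplying by (x + x^2 + x^3 + x^4 + x^5 + x^6), the product of all factors after the first has coefficients 0,0,0,0,1,1,2,3,3,4,3,4,4,3,3,2,2 for degrees 0…16.
[x^16] = 1·3 + 1·4 + 1·3 = 10.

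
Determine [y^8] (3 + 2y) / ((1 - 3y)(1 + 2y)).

14639

The denominator gives the recurrence a_n = a_(n−1) + 6a_(n−2) for n ≥ 3; the numerator fixes a_0 = 3, a_1 = 5, a_2 = 23.
Iterating: 3, 5, 23, 53, 191, 509, 1655, 4709, 14639, so a_8 = 14639.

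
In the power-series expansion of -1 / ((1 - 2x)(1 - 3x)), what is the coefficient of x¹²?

-1586131

Partial fractions give a closed form: a_n = (2)·2^n + (-3)·3^n.
At n = 12: a_12 = -1586131.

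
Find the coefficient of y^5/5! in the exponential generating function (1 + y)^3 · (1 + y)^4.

2520

The EGF product rule gives c_5 = Σ_{k_1+k_2=5} C(5; k_1,k_2) · ∏ g_i(k_i), where (1+y)^3 gives the falling factorial (3)_k; (1+y)^4 gives the falling factorial (4)_k.
g_1(k) for k = 0…5: 1, 3, 6, 6, 0, 0.
g_2(k) for k = 0…5: 1, 4, 12, 24, 24, 0.
c_5 = Σ_k C(5,k)·g_1(k)·g_2(5−k) = 5·3·24 + 10·6·24 + 10·6·12 = 360 + 1440 + 720 = 2520.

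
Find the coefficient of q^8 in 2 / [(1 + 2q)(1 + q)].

1022

The denominator gives the recurrence a_n = −3a_(n−1) − 2a_(n−2) for n ≥ 2; the numerator fixes a_0 = 2, a_1 = -6.
Iterating: 2, -6, 14, -30, 62, -126, 254, -510, 1022, so a_8 = 1022.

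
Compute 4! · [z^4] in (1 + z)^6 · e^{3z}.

The EGF product rule gives c_4 = Σ_{k_1+k_2=4} C(4; k_1,k_2) · ∏ g_i(k_i), where (1+z)^6 gives the falling factorial (6)_k; e^{3z} gives (3)^k.
g_1(k) for k = 0…4: 1, 6, 30, 120, 360.
g_2(k) for k = 0…4: 1, 3, 9, 27, 81.
c_4 = Σ_k C(4,k)·g_1(k)·g_2(4−k) = 1·1·81 + 4·6·27 + 6·30·9 + 4·120·3 + 1·360·1 = 81 + 648 + 1620 + 1440 + 360 = 4149.

4149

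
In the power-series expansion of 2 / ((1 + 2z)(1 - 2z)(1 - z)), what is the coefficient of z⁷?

The denominator gives the recurrence a_n = a_(n−1) + 4a_(n−2) − 4a_(n−3) for n ≥ 3; the numerator fixes a_0 = 2, a_1 = 2, a_2 = 10.
Iterating: 2, 2, 10, 10, 42, 42, 170, 170, so a_7 = 170.

170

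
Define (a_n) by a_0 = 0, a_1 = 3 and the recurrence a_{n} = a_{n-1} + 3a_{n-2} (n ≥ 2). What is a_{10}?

3477

The ordinary generating function has denominator 1 - x - 3x^2.
Iterating the recurrence: a_0,…,a_{10} = 0, 3, 3, 12, 21, 57, 120, 291, 651, 1524, 3477.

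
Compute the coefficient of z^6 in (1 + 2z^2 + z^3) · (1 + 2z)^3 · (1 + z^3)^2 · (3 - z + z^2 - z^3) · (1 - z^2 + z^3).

65

(1 + 2z^2 + z^3) has coefficients 1,0,2,1 for degrees 0…3.
(1 + 2z)^3 has coefficients 1,6,12,8,0,0,0 for degrees 0…6.
Multiplying by (1 + z^3)^2 gives running coefficients 1,6,12,10,12,24,17 for degrees 0…6.
Multiplying by (3 - z + z^2 - z^3) gives running coefficients 3,17,31,23,32,58,29 for degrees 0…6.
Finally multiplying by (1 - z^2 + z^3), the product of all factors after the first has coefficients 3,17,28,9,18,66,20 for degrees 0…6.
[z^6] = 1·20 + 2·18 + 1·9 = 65.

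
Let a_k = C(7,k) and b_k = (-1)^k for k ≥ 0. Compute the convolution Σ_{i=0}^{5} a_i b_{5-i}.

6

The convolution is the x^5 coefficient of A(x)B(x).
Σ = 1·(-1) + 7·1 + 21·(-1) + 35·1 + 35·(-1) + 21·1 = 6.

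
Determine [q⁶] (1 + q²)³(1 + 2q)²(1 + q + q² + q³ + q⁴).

(1 + q²)³ has coefficients 1,0,3,0,3,0,1 for degrees 0…6.
(1 + 2q)² has coefficients 1,4,4,0,0,0,0 for degrees 0…6.
Finally multiplying by (1 + q + q² + q³ + q⁴), the product of all factors after the first has coefficients 1,5,9,9,9,8,4 for degrees 0…6.
[q⁶] = 1·4 + 3·9 + 3·9 + 1·1 = 59.

59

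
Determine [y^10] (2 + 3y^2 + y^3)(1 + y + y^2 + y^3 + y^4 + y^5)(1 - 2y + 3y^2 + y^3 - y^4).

3

(2 + 3y^2 + y^3) has coefficients 2,0,3,1 for degrees 0…3.
(1 + y + y^2 + y^3 + y^4 + y^5) has coefficients 1,1,1,1,1,1,0,0,0,0,0 for degrees 0…10.
Finally multiplying by (1 - 2y + 3y^2 + y^3 - y^4), the product of all factors after the first has coefficients 1,-1,2,3,2,2,1,3,0,-1,0 for degrees 0…10.
[y^10] = 2·0 + 3·0 + 1·3 = 3.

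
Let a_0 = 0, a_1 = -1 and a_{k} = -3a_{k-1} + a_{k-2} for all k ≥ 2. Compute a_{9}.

-12970

The ordinary generating function has denominator 1 + 3y - y^2.
Iterating the recurrence: a_0,…,a_{9} = 0, -1, 3, -10, 33, -109, 360, -1189, 3927, -12970.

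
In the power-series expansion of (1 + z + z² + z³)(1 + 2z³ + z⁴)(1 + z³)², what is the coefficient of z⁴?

5

(1 + z + z² + z³) has coefficients 1,1,1,1 for degrees 0…3.
(1 + 2z³ + z⁴) has coefficients 1,0,0,2,1 for degrees 0…4.
Finally multiplying by (1 + z³)², the product of all factors after the first has coefficients 1,0,0,4,1 for degrees 0…4.
[z⁴] = 1·1 + 1·4 + 1·0 + 1·0 = 5.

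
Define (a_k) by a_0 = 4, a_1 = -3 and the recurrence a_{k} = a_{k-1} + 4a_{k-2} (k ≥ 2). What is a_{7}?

497

The ordinary generating function has denominator 1 - q - 4q^2.
Iterating the recurrence: a_0,…,a_{7} = 4, -3, 13, 1, 53, 57, 269, 497.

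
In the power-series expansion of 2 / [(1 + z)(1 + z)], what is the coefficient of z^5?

-12

The denominator gives the recurrence a_n = −2a_(n−1) − a_(n−2) for n ≥ 2; the numerator fixes a_0 = 2, a_1 = -4.
Iterating: 2, -4, 6, -8, 10, -12, so a_5 = -12.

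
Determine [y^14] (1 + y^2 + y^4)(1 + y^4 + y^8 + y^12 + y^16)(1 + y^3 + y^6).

3

(1 + y^2 + y^4) has coefficients 1,0,1,0,1 for degrees 0…4.
(1 + y^4 + y^8 + y^12 + y^16) has coefficients 1,0,0,0,1,0,0,0,1,0,0,0,1,0,0 for degrees 0…14.
Finally multiplying by (1 + y^3 + y^6), the product of all factors after the first has coefficients 1,0,0,1,1,0,1,1,1,0,1,1,1,0,1 for degrees 0…14.
[y^14] = 1·1 + 1·1 + 1·1 = 3.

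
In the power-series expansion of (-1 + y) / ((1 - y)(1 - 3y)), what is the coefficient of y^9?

The denominator gives the recurrence a_n = 4a_(n−1) − 3a_(n−2) for n ≥ 2; the numerator fixes a_0 = -1, a_1 = -3.
Iterating: -1, -3, -9, -27, -81, -243, -729, -2187, -6561, -19683, so a_9 = -19683.

-19683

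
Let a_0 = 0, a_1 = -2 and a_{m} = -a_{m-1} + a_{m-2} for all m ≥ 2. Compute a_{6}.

16

The ordinary generating function has denominator 1 + x - x^2.
Iterating the recurrence: a_0,…,a_{6} = 0, -2, 2, -4, 6, -10, 16.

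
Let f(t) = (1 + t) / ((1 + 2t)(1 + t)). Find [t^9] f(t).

-512

The denominator gives the recurrence a_n = −3a_(n−1) − 2a_(n−2) for n ≥ 3; the numerator fixes a_0 = 1, a_1 = -2, a_2 = 4.
Iterating: 1, -2, 4, -8, 16, -32, 64, -128, 256, -512, so a_9 = -512.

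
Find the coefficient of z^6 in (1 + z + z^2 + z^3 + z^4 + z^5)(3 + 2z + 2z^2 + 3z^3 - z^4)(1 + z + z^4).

(1 + z + z^2 + z^3 + z^4 + z^5) has coefficients 1,1,1,1,1,1 for degrees 0…5.
(3 + 2z + 2z^2 + 3z^3 - z^4) has coefficients 3,2,2,3,-1,0,0 for degrees 0…6.
Finally multiplying by (1 + z + z^4), the product of all factors after the first has coefficients 3,5,4,5,5,1,2 for degrees 0…6.
[z^6] = 1·2 + 1·1 + 1·5 + 1·5 + 1·4 + 1·5 = 22.

22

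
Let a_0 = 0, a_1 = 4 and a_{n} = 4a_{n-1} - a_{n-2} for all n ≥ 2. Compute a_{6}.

3120

The ordinary generating function has denominator 1 - 4y + y^2.
Iterating the recurrence: a_0,…,a_{6} = 0, 4, 16, 60, 224, 836, 3120.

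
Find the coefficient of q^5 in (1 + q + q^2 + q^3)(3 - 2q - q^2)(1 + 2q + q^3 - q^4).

(1 + q + q^2 + q^3) has coefficients 1,1,1,1 for degrees 0…3.
(3 - 2q - q^2) has coefficients 3,-2,-1,0,0,0 for degrees 0…5.
Finally multiplying by (1 + 2q + q^3 - q^4), the product of all factors after the first has coefficients 3,4,-5,1,-5,1 for degrees 0…5.
[q^5] = 1·1 + 1·(-5) + 1·1 + 1·(-5) = -8.

-8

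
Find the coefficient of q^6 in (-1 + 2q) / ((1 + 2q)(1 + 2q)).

The denominator gives the recurrence a_n = −4a_(n−1) − 4a_(n−2) for n ≥ 2; the numerator fixes a_0 = -1, a_1 = 6.
Iterating: -1, 6, -20, 56, -144, 352, -832, so a_6 = -832.

-832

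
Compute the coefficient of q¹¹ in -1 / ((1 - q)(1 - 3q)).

-265720

The denominator gives the recurrence a_n = 4a_(n−1) − 3a_(n−2) for n ≥ 2; the numerator fixes a_0 = -1, a_1 = -4.
Iterating: -1, -4, -13, -40, -121, -364, -1093, -3280, -9841, -29524, -88573, -265720, so a_11 = -265720.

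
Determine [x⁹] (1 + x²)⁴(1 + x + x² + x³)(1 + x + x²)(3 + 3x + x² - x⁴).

(1 + x²)⁴ has coefficients 1,0,4,0,6,0,4,0,1 for degrees 0…8.
(1 + x + x² + x³) has coefficients 1,1,1,1,0,0,0,0,0,0 for degrees 0…9.
Multiplying by (1 + x + x²) gives running coefficients 1,2,3,3,2,1,0,0,0,0 for degrees 0…9.
Finally multiplying by (3 + 3x + x² - x⁴), the product of all factors after the first has coefficients 3,9,16,20,17,10,2,-2,-2,-1 for degrees 0…9.
[x⁹] = 1·(-1) + 4·(-2) + 6·10 + 4·20 + 1·9 = 140.

140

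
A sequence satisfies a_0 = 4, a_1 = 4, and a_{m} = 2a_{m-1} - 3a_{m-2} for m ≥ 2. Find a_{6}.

92

The ordinary generating function has denominator 1 - 2q + 3q^2.
Iterating the recurrence: a_0,…,a_{6} = 4, 4, -4, -20, -28, 4, 92.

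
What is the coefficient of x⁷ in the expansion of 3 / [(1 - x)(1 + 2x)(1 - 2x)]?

The denominator gives the recurrence a_n = a_(n−1) + 4a_(n−2) − 4a_(n−3) for n ≥ 3; the numerator fixes a_0 = 3, a_1 = 3, a_2 = 15.
Iterating: 3, 3, 15, 15, 63, 63, 255, 255, so a_7 = 255.

255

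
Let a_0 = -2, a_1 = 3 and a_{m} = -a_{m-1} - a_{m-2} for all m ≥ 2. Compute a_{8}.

The ordinary generating function has denominator 1 + y + y^2.
Iterating the recurrence: a_0,…,a_{8} = -2, 3, -1, -2, 3, -1, -2, 3, -1.

-1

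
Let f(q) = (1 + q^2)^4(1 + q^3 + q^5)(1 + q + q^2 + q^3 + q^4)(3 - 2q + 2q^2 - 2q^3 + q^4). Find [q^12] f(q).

12

(1 + q^2)^4 has coefficients 1,0,4,0,6,0,4,0,1 for degrees 0…8.
(1 + q^3 + q^5) has coefficients 1,0,0,1,0,1,0,0,0,0,0,0,0 for degrees 0…12.
Multiplying by (1 + q + q^2 + q^3 + q^4) gives running coefficients 1,1,1,2,2,2,2,2,1,1,0,0,0 for degrees 0…12.
Finally multiplying by (3 - 2q + 2q^2 - 2q^3 + q^4), the product of all factors after the first has coefficients 3,1,3,4,3,5,3,4,1,3,-2,2,-1 for degrees 0…12.
[q^12] = 1·(-1) + 4·(-2) + 6·1 + 4·3 + 1·3 = 12.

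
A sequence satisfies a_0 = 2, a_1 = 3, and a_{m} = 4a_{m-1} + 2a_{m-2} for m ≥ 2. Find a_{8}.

122272

The ordinary generating function has denominator 1 - 4x - 2x^2.
Iterating the recurrence: a_0,…,a_{8} = 2, 3, 16, 70, 312, 1388, 6176, 27480, 122272.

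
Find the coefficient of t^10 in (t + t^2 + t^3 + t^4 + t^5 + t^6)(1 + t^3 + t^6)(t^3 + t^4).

4

(t + t^2 + t^3 + t^4 + t^5 + t^6) has coefficients 0,1,1,1,1,1,1 for degrees 0…6.
(1 + t^3 + t^6) has coefficients 1,0,0,1,0,0,1,0,0,0,0 for degrees 0…10.
Finally multiplying by (t^3 + t^4), the product of all factors after the first has coefficients 0,0,0,1,1,0,1,1,0,1,1 for degrees 0…10.
[t^10] = 1·1 + 1·0 + 1·1 + 1·1 + 1·0 + 1·1 = 4.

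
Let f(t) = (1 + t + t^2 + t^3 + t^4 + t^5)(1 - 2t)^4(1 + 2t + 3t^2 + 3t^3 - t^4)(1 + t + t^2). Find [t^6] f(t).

(1 + t + t^2 + t^3 + t^4 + t^5) has coefficients 1,1,1,1,1,1 for degrees 0…5.
(1 - 2t)^4 has coefficients 1,-8,24,-32,16,0,0 for degrees 0…6.
Multiplying by (1 + 2t + 3t^2 + 3t^3 - t^4) gives running coefficients 1,-6,11,-5,-1,16,-72 for degrees 0…6.
Finally multiplying by (1 + t + t^2), the product of all factors after the first has coefficients 1,-5,6,0,5,10,-57 for degrees 0…6.
[t^6] = 1·(-57) + 1·10 + 1·5 + 1·0 + 1·6 + 1·(-5) = -41.

-41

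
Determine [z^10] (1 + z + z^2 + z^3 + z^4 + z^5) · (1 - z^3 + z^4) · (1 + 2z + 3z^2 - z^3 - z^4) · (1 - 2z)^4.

(1 + z + z^2 + z^3 + z^4 + z^5) has coefficients 1,1,1,1,1,1 for degrees 0…5.
(1 - z^3 + z^4) has coefficients 1,0,0,-1,1,0,0,0,0,0,0 for degrees 0…10.
Multiplying by (1 + 2z + 3z^2 - z^3 - z^4) gives running coefficients 1,2,3,-2,-2,-1,4,0,-1,0,0 for degrees 0…10.
Finally multiplying by (1 - 2z)^4, the product of all factors after the first has coefficients 1,-6,11,-10,38,-97,76,-24,95,-136,40 for degrees 0…10.
[z^10] = 1·40 + 1·(-136) + 1·95 + 1·(-24) + 1·76 + 1·(-97) = -46.

-46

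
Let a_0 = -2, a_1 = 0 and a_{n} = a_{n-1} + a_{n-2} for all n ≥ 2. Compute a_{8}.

-26

The ordinary generating function has denominator 1 - x - x^2.
Iterating the recurrence: a_0,…,a_{8} = -2, 0, -2, -2, -4, -6, -10, -16, -26.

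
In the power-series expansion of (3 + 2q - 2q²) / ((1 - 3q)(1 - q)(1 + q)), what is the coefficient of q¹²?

Partial fractions give a closed form: a_n = (31/8)·3^n + (-3/4)·1^n + (-1/8)·(-1)^n.
At n = 12: a_12 = 2059333.

2059333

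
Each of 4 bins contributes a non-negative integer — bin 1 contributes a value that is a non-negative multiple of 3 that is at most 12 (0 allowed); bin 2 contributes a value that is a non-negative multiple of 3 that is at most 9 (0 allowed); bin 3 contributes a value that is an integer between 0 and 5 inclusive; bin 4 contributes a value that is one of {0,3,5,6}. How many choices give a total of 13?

The generating function for the choices is (1 + t^3 + t^6 + t^9 + t^12)·(1 + t^3 + t^6 + t^9)·(1 + t + t^2 + t^3 + t^4 + t^5)·(1 + t^3 + t^5 + t^6); the count is [t^13].
(1 + t^3 + t^6 + t^9 + t^12) has coefficients 1,0,0,1,0,0,1,0,0,1,0,0,1 for degrees 0…12.
(1 + t^3 + t^6 + t^9) has coefficients 1,0,0,1,0,0,1,0,0,1,0,0,0,0 for degrees 0…13.
Multiplying by (1 + t + t^2 + t^3 + t^4 + t^5) gives running coefficients 1,1,1,2,2,2,2,2,2,2,2,2,1,1 for degrees 0…13.
Finally multiplying by (1 + t^3 + t^5 + t^6), the product of all factors after the first has coefficients 1,1,1,3,3,4,6,6,7,8,8,8,7,7 for degrees 0…13.
[t^13] = 1·7 + 1·8 + 1·6 + 1·3 + 1·1 = 25.

25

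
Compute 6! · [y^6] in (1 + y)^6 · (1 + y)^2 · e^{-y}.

The EGF product rule gives c_6 = Σ_{k_1+k_2+k_3=6} C(6; k_1,k_2,k_3) · ∏ g_i(k_i), where (1+y)^6 gives the falling factorial (6)_k; (1+y)^2 gives the falling factorial (2)_k; e^{-y} gives (-1)^k.
g_1(k) for k = 0…6: 1, 6, 30, 120, 360, 720, 720.
g_2(k) for k = 0…6: 1, 2, 2, 0, 0, 0, 0.
g_3(k) for k = 0…6: 1, -1, 1, -1, 1, -1, 1.
First combine the last two factors: h(k) = Σ_j C(k,j)·g_2(j)·g_3(k−j) for k = 0…6: 1, 1, -1, -1, 5, -11, 19.
c_6 = Σ_k C(6,k)·g_1(k)·h(6−k) = 1·1·19 + 6·6·(-11) + 15·30·5 + 20·120·(-1) + 15·360·(-1) + 6·720·1 + 1·720·1 = 19 − 396 + 2250 − 2400 − 5400 + 4320 + 720 = -887.

-887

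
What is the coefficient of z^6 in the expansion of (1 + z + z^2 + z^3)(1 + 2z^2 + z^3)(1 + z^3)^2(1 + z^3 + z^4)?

(1 + z + z^2 + z^3) has coefficients 1,1,1,1 for degrees 0…3.
(1 + 2z^2 + z^3) has coefficients 1,0,2,1,0,0,0 for degrees 0…6.
Multiplying by (1 + z^3)^2 gives running coefficients 1,0,2,3,0,4,3 for degrees 0…6.
Finally multiplying by (1 + z^3 + z^4), the product of all factors after the first has coefficients 1,0,2,4,1,6,8 for degrees 0…6.
[z^6] = 1·8 + 1·6 + 1·1 + 1·4 = 19.

19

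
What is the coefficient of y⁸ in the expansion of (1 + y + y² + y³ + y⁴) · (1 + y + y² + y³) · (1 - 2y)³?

-6

(1 + y + y² + y³ + y⁴) has coefficients 1,1,1,1,1 for degrees 0…4.
(1 + y + y² + y³) has coefficients 1,1,1,1,0,0,0,0,0 for degrees 0…8.
Finally multiplying by (1 - 2y)³, the product of all factors after the first has coefficients 1,-5,7,-1,-2,4,-8,0,0 for degrees 0…8.
[y⁸] = 1·0 + 1·0 + 1·(-8) + 1·4 + 1·(-2) = -6.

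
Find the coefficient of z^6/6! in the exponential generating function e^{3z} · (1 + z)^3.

15633

The EGF product rule gives c_6 = Σ_{k_1+k_2=6} C(6; k_1,k_2) · ∏ g_i(k_i), where e^{3z} gives (3)^k; (1+z)^3 gives the falling factorial (3)_k.
g_1(k) for k = 0…6: 1, 3, 9, 27, 81, 243, 729.
g_2(k) for k = 0…6: 1, 3, 6, 6, 0, 0, 0.
c_6 = Σ_k C(6,k)·g_1(k)·g_2(6−k) = 20·27·6 + 15·81·6 + 6·243·3 + 1·729·1 = 3240 + 7290 + 4374 + 729 = 15633.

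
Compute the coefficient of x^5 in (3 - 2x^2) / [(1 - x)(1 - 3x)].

The denominator gives the recurrence a_n = 4a_(n−1) − 3a_(n−2) for n ≥ 3; the numerator fixes a_0 = 3, a_1 = 12, a_2 = 37.
Iterating: 3, 12, 37, 112, 337, 1012, so a_5 = 1012.

1012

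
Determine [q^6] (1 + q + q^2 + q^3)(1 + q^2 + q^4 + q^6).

2

(1 + q + q^2 + q^3) has coefficients 1,1,1,1 for degrees 0…3.
(1 + q^2 + q^4 + q^6) has coefficients 1,0,1,0,1,0,1 for degrees 0…6.
[q^6] = 1·1 + 1·0 + 1·1 + 1·0 = 2.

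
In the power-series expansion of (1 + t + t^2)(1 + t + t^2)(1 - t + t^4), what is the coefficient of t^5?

1

(1 + t + t^2) has coefficients 1,1,1 for degrees 0…2.
(1 + t + t^2) has coefficients 1,1,1,0,0,0 for degrees 0…5.
Finally multiplying by (1 - t + t^4), the product of all factors after the first has coefficients 1,0,0,-1,1,1 for degrees 0…5.
[t^5] = 1·1 + 1·1 + 1·(-1) = 1.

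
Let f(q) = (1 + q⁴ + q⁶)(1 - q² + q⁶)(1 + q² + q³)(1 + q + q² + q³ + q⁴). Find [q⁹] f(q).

(1 + q⁴ + q⁶) has coefficients 1,0,0,0,1,0,1 for degrees 0…6.
(1 - q² + q⁶) has coefficients 1,0,-1,0,0,0,1,0,0,0 for degrees 0…9.
Multiplying by (1 + q² + q³) gives running coefficients 1,0,0,1,-1,-1,1,0,1,1 for degrees 0…9.
Finally multiplying by (1 + q + q² + q³ + q⁴), the product of all factors after the first has coefficients 1,1,1,2,1,-1,0,0,0,2 for degrees 0…9.
[q⁹] = 1·2 + 1·(-1) + 1·2 = 3.

3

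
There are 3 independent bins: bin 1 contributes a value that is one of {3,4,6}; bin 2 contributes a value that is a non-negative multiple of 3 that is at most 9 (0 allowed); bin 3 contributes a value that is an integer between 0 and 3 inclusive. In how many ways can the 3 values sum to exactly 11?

3

The generating function for the choices is (z^3 + z^4 + z^6)·(1 + z^3 + z^6 + z^9)·(1 + z + z^2 + z^3); the count is [z^11].
(z^3 + z^4 + z^6) has coefficients 0,0,0,1,1,0,1 for degrees 0…6.
(1 + z^3 + z^6 + z^9) has coefficients 1,0,0,1,0,0,1,0,0,1,0,0 for degrees 0…11.
Finally multiplying by (1 + z + z^2 + z^3), the product of all factors after the first has coefficients 1,1,1,2,1,1,2,1,1,2,1,1 for degrees 0…11.
[z^11] = 1·1 + 1·1 + 1·1 = 3.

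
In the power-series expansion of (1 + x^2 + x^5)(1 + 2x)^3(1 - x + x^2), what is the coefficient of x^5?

11

(1 + x^2 + x^5) has coefficients 1,0,1,0,0,1 for degrees 0…5.
(1 + 2x)^3 has coefficients 1,6,12,8,0,0 for degrees 0…5.
Finally multiplying by (1 - x + x^2), the product of all factors after the first has coefficients 1,5,7,2,4,8 for degrees 0…5.
[x^5] = 1·8 + 1·2 + 1·1 = 11.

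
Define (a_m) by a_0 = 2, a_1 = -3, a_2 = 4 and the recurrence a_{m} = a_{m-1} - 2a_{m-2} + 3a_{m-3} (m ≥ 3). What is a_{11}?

253

The ordinary generating function has denominator 1 - y + 2y^2 - 3y^3.
Iterating the recurrence: a_0,…,a_{11} = 2, -3, 4, 16, -1, -21, 29, 68, -53, -102, 208, 253.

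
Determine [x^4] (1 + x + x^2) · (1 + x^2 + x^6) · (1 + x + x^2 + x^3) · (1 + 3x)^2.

71

(1 + x + x^2) has coefficients 1,1,1 for degrees 0…2.
(1 + x^2 + x^6) has coefficients 1,0,1,0,0 for degrees 0…4.
Multiplying by (1 + x + x^2 + x^3) gives running coefficients 1,1,2,2,1 for degrees 0…4.
Finally multiplying by (1 + 3x)^2, the product of all factors after the first has coefficients 1,7,17,23,31 for degrees 0…4.
[x^4] = 1·31 + 1·23 + 1·17 = 71.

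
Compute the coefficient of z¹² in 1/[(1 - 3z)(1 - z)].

797161

Partial fractions give a closed form: a_n = (3/2)·3^n + (-1/2)·1^n.
At n = 12: a_12 = 797161.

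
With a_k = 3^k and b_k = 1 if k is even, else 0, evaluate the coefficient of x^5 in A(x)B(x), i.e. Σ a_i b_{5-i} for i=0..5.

273

The convolution is the x^5 coefficient of A(x)B(x).
Σ = 1·0 + 3·1 + 9·0 + 27·1 + 81·0 + 243·1 = 273.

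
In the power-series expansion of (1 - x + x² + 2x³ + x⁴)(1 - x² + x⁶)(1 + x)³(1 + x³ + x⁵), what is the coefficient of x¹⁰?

(1 - x + x² + 2x³ + x⁴) has coefficients 1,-1,1,2,1 for degrees 0…4.
(1 - x² + x⁶) has coefficients 1,0,-1,0,0,0,1,0,0,0,0 for degrees 0…10.
Multiplying by (1 + x)³ gives running coefficients 1,3,2,-2,-3,-1,1,3,3,1,0 for degrees 0…10.
Finally multiplying by (1 + x³ + x⁵), the product of all factors after the first has coefficients 1,3,2,-1,0,2,2,2,0,-1,2 for degrees 0…10.
[x¹⁰] = 1·2 − 1·(-1) + 1·0 + 2·2 + 1·2 = 9.

9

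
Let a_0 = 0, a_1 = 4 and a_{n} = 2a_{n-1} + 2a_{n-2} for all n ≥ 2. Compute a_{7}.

1312

The ordinary generating function has denominator 1 - 2t - 2t^2.
Iterating the recurrence: a_0,…,a_{7} = 0, 4, 8, 24, 64, 176, 480, 1312.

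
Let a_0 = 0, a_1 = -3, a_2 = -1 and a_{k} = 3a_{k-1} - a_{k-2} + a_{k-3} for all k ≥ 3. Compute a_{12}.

The ordinary generating function has denominator 1 - 3z + z^2 - z^3.
Iterating the recurrence: a_0,…,a_{12} = 0, -3, -1, 0, -2, -7, -19, -52, -144, -399, -1105, -3060, -8474.

-8474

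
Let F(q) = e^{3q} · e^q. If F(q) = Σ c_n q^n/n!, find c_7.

16384

The EGF product rule gives c_7 = Σ_{k_1+k_2=7} C(7; k_1,k_2) · ∏ g_i(k_i), where e^{3q} gives (3)^k; e^q gives (1)^k.
g_1(k) for k = 0…7: 1, 3, 9, 27, 81, 243, 729, 2187.
g_2(k) for k = 0…7: 1, 1, 1, 1, 1, 1, 1, 1.
c_7 = Σ_k C(7,k)·g_1(k)·g_2(7−k) = 1·1·1 + 7·3·1 + 21·9·1 + 35·27·1 + 35·81·1 + 21·243·1 + 7·729·1 + 1·2187·1 = 1 + 21 + 189 + 945 + 2835 + 5103 + 5103 + 2187 = 16384.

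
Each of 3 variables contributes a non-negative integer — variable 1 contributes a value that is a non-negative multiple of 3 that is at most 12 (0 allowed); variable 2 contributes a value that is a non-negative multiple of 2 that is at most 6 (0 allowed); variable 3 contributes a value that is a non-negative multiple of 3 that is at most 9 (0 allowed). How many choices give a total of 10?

3

The generating function for the choices is (1 + z^3 + z^6 + z^9 + z^12)·(1 + z^2 + z^4 + z^6)·(1 + z^3 + z^6 + z^9); the count is [z^10].
(1 + z^3 + z^6 + z^9 + z^12) has coefficients 1,0,0,1,0,0,1,0,0,1,0 for degrees 0…10.
(1 + z^2 + z^4 + z^6) has coefficients 1,0,1,0,1,0,1,0,0,0,0 for degrees 0…10.
Finally multiplying by (1 + z^3 + z^6 + z^9), the product of all factors after the first has coefficients 1,0,1,1,1,1,2,1,1,2,1 for degrees 0…10.
[z^10] = 1·1 + 1·1 + 1·1 + 1·0 = 3.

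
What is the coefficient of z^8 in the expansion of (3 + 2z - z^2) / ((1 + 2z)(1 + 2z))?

The denominator gives the recurrence a_n = −4a_(n−1) − 4a_(n−2) for n ≥ 3; the numerator fixes a_0 = 3, a_1 = -10, a_2 = 27.
Iterating: 3, -10, 27, -68, 164, -384, 880, -1984, 4416, so a_8 = 4416.

4416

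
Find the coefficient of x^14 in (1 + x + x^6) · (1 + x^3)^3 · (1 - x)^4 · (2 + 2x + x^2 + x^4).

-16

(1 + x + x^6) has coefficients 1,1,0,0,0,0,1 for degrees 0…6.
(1 + x^3)^3 has coefficients 1,0,0,3,0,0,3,0,0,1,0,0,0,0,0 for degrees 0…14.
Multiplying by (1 - x)^4 gives running coefficients 1,-4,6,-1,-11,18,-9,-9,18,-11,-1,6,-4,1,0 for degrees 0…14.
Finally multiplying by (2 + 2x + x^2 + x^4), the product of all factors after the first has coefficients 2,-6,5,6,-17,9,13,-19,-2,23,-15,-10,21,-11,-3 for degrees 0…14.
[x^14] = 1·(-3) + 1·(-11) + 1·(-2) = -16.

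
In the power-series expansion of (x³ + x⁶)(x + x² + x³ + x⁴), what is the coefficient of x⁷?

2

(x³ + x⁶) has coefficients 0,0,0,1,0,0,1 for degrees 0…6.
(x + x² + x³ + x⁴) has coefficients 0,1,1,1,1,0,0,0 for degrees 0…7.
[x⁷] = 1·1 + 1·1 = 2.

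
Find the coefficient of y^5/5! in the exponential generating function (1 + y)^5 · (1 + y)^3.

The EGF product rule gives c_5 = Σ_{k_1+k_2=5} C(5; k_1,k_2) · ∏ g_i(k_i), where (1+y)^5 gives the falling factorial (5)_k; (1+y)^3 gives the falling factorial (3)_k.
g_1(k) for k = 0…5: 1, 5, 20, 60, 120, 120.
g_2(k) for k = 0…5: 1, 3, 6, 6, 0, 0.
c_5 = Σ_k C(5,k)·g_1(k)·g_2(5−k) = 10·20·6 + 10·60·6 + 5·120·3 + 1·120·1 = 1200 + 3600 + 1800 + 120 = 6720.

6720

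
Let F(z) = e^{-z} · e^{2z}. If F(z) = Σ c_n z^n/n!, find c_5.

The EGF product rule gives c_5 = Σ_{k_1+k_2=5} C(5; k_1,k_2) · ∏ g_i(k_i), where e^{-z} gives (-1)^k; e^{2z} gives (2)^k.
g_1(k) for k = 0…5: 1, -1, 1, -1, 1, -1.
g_2(k) for k = 0…5: 1, 2, 4, 8, 16, 32.
c_5 = Σ_k C(5,k)·g_1(k)·g_2(5−k) = 1·1·32 + 5·(-1)·16 + 10·1·8 + 10·(-1)·4 + 5·1·2 + 1·(-1)·1 = 32 − 80 + 80 − 40 + 10 − 1 = 1.

1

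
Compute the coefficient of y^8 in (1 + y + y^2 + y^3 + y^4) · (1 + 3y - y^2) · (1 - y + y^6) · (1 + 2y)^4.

-37

(1 + y + y^2 + y^3 + y^4) has coefficients 1,1,1,1,1 for degrees 0…4.
(1 + 3y - y^2) has coefficients 1,3,-1,0,0,0,0,0,0 for degrees 0…8.
Multiplying by (1 - y + y^6) gives running coefficients 1,2,-4,1,0,0,1,3,-1 for degrees 0…8.
Finally multiplying by (1 + 2y)^4, the product of all factors after the first has coefficients 1,10,36,49,-8,-72,-31,27,47 for degrees 0…8.
[y^8] = 1·47 + 1·27 + 1·(-31) + 1·(-72) + 1·(-8) = -37.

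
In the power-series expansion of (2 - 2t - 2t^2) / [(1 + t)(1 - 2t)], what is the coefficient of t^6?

22

The denominator gives the recurrence a_n = a_(n−1) + 2a_(n−2) for n ≥ 3; the numerator fixes a_0 = 2, a_1 = 0, a_2 = 2.
Iterating: 2, 0, 2, 2, 6, 10, 22, so a_6 = 22.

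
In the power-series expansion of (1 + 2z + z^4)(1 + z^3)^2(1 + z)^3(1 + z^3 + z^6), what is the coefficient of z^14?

(1 + 2z + z^4) has coefficients 1,2,0,0,1 for degrees 0…4.
(1 + z^3)^2 has coefficients 1,0,0,2,0,0,1,0,0,0,0,0,0,0,0 for degrees 0…14.
Multiplying by (1 + z)^3 gives running coefficients 1,3,3,3,6,6,3,3,3,1,0,0,0,0,0 for degrees 0…14.
Finally multiplying by (1 + z^3 + z^6), the product of all factors after the first has coefficients 1,3,3,4,9,9,7,12,12,7,9,9,4,3,3 for degrees 0…14.
[z^14] = 1·3 + 2·3 + 1·9 = 18.

18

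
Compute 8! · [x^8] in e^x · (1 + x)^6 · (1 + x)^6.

The EGF product rule gives c_8 = Σ_{k_1+k_2+k_3=8} C(8; k_1,k_2,k_3) · ∏ g_i(k_i), where e^x gives (1)^k; (1+x)^6 gives the falling factorial (6)_k; (1+x)^6 gives the falling factorial (6)_k.
g_1(k) for k = 0…8: 1, 1, 1, 1, 1, 1, 1, 1, 1.
g_2(k) for k = 0…8: 1, 6, 30, 120, 360, 720, 720, 0, 0.
g_3(k) for k = 0…8: 1, 6, 30, 120, 360, 720, 720, 0, 0.
First combine the last two factors: h(k) = Σ_j C(k,j)·g_2(j)·g_3(k−j) for k = 0…8: 1, 12, 132, 1320, 11880, 95040, 665280, 3991680, 19958400.
c_8 = Σ_k C(8,k)·g_1(k)·h(8−k) = 1·1·19958400 + 8·1·3991680 + 28·1·665280 + 56·1·95040 + 70·1·11880 + 56·1·1320 + 28·1·132 + 8·1·12 + 1·1·1 = 19958400 + 31933440 + 18627840 + 5322240 + 831600 + 73920 + 3696 + 96 + 1 = 76751233.

76751233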